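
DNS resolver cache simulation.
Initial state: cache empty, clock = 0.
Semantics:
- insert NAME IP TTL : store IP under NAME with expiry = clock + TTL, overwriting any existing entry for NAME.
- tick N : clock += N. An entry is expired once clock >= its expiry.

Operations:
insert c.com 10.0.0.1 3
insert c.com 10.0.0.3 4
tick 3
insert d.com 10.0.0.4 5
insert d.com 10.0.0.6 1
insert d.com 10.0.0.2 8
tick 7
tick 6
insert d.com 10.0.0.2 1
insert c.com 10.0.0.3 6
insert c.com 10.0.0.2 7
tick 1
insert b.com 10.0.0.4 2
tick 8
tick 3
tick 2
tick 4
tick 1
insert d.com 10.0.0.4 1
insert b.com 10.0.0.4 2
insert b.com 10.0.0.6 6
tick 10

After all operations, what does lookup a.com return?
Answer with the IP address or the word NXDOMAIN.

Op 1: insert c.com -> 10.0.0.1 (expiry=0+3=3). clock=0
Op 2: insert c.com -> 10.0.0.3 (expiry=0+4=4). clock=0
Op 3: tick 3 -> clock=3.
Op 4: insert d.com -> 10.0.0.4 (expiry=3+5=8). clock=3
Op 5: insert d.com -> 10.0.0.6 (expiry=3+1=4). clock=3
Op 6: insert d.com -> 10.0.0.2 (expiry=3+8=11). clock=3
Op 7: tick 7 -> clock=10. purged={c.com}
Op 8: tick 6 -> clock=16. purged={d.com}
Op 9: insert d.com -> 10.0.0.2 (expiry=16+1=17). clock=16
Op 10: insert c.com -> 10.0.0.3 (expiry=16+6=22). clock=16
Op 11: insert c.com -> 10.0.0.2 (expiry=16+7=23). clock=16
Op 12: tick 1 -> clock=17. purged={d.com}
Op 13: insert b.com -> 10.0.0.4 (expiry=17+2=19). clock=17
Op 14: tick 8 -> clock=25. purged={b.com,c.com}
Op 15: tick 3 -> clock=28.
Op 16: tick 2 -> clock=30.
Op 17: tick 4 -> clock=34.
Op 18: tick 1 -> clock=35.
Op 19: insert d.com -> 10.0.0.4 (expiry=35+1=36). clock=35
Op 20: insert b.com -> 10.0.0.4 (expiry=35+2=37). clock=35
Op 21: insert b.com -> 10.0.0.6 (expiry=35+6=41). clock=35
Op 22: tick 10 -> clock=45. purged={b.com,d.com}
lookup a.com: not in cache (expired or never inserted)

Answer: NXDOMAIN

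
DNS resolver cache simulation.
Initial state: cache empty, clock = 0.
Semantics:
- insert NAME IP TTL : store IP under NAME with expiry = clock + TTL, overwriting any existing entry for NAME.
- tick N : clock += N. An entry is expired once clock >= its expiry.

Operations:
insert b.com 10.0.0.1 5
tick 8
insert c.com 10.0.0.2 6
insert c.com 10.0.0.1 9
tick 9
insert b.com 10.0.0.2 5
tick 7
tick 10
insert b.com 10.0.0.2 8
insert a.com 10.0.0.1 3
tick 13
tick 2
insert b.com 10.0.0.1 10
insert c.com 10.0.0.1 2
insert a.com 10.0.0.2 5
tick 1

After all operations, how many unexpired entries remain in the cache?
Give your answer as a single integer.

Op 1: insert b.com -> 10.0.0.1 (expiry=0+5=5). clock=0
Op 2: tick 8 -> clock=8. purged={b.com}
Op 3: insert c.com -> 10.0.0.2 (expiry=8+6=14). clock=8
Op 4: insert c.com -> 10.0.0.1 (expiry=8+9=17). clock=8
Op 5: tick 9 -> clock=17. purged={c.com}
Op 6: insert b.com -> 10.0.0.2 (expiry=17+5=22). clock=17
Op 7: tick 7 -> clock=24. purged={b.com}
Op 8: tick 10 -> clock=34.
Op 9: insert b.com -> 10.0.0.2 (expiry=34+8=42). clock=34
Op 10: insert a.com -> 10.0.0.1 (expiry=34+3=37). clock=34
Op 11: tick 13 -> clock=47. purged={a.com,b.com}
Op 12: tick 2 -> clock=49.
Op 13: insert b.com -> 10.0.0.1 (expiry=49+10=59). clock=49
Op 14: insert c.com -> 10.0.0.1 (expiry=49+2=51). clock=49
Op 15: insert a.com -> 10.0.0.2 (expiry=49+5=54). clock=49
Op 16: tick 1 -> clock=50.
Final cache (unexpired): {a.com,b.com,c.com} -> size=3

Answer: 3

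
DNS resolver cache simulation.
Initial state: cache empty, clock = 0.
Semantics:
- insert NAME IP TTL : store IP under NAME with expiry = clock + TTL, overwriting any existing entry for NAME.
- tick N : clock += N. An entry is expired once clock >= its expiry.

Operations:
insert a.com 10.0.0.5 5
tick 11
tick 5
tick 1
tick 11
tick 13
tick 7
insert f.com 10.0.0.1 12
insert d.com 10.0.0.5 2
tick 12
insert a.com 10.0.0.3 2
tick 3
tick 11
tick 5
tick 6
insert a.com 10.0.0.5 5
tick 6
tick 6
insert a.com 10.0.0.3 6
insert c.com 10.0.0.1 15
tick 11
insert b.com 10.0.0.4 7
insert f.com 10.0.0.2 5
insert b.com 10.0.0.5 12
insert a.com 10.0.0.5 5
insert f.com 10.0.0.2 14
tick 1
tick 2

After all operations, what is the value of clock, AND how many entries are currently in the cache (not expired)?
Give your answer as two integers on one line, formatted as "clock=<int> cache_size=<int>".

Op 1: insert a.com -> 10.0.0.5 (expiry=0+5=5). clock=0
Op 2: tick 11 -> clock=11. purged={a.com}
Op 3: tick 5 -> clock=16.
Op 4: tick 1 -> clock=17.
Op 5: tick 11 -> clock=28.
Op 6: tick 13 -> clock=41.
Op 7: tick 7 -> clock=48.
Op 8: insert f.com -> 10.0.0.1 (expiry=48+12=60). clock=48
Op 9: insert d.com -> 10.0.0.5 (expiry=48+2=50). clock=48
Op 10: tick 12 -> clock=60. purged={d.com,f.com}
Op 11: insert a.com -> 10.0.0.3 (expiry=60+2=62). clock=60
Op 12: tick 3 -> clock=63. purged={a.com}
Op 13: tick 11 -> clock=74.
Op 14: tick 5 -> clock=79.
Op 15: tick 6 -> clock=85.
Op 16: insert a.com -> 10.0.0.5 (expiry=85+5=90). clock=85
Op 17: tick 6 -> clock=91. purged={a.com}
Op 18: tick 6 -> clock=97.
Op 19: insert a.com -> 10.0.0.3 (expiry=97+6=103). clock=97
Op 20: insert c.com -> 10.0.0.1 (expiry=97+15=112). clock=97
Op 21: tick 11 -> clock=108. purged={a.com}
Op 22: insert b.com -> 10.0.0.4 (expiry=108+7=115). clock=108
Op 23: insert f.com -> 10.0.0.2 (expiry=108+5=113). clock=108
Op 24: insert b.com -> 10.0.0.5 (expiry=108+12=120). clock=108
Op 25: insert a.com -> 10.0.0.5 (expiry=108+5=113). clock=108
Op 26: insert f.com -> 10.0.0.2 (expiry=108+14=122). clock=108
Op 27: tick 1 -> clock=109.
Op 28: tick 2 -> clock=111.
Final clock = 111
Final cache (unexpired): {a.com,b.com,c.com,f.com} -> size=4

Answer: clock=111 cache_size=4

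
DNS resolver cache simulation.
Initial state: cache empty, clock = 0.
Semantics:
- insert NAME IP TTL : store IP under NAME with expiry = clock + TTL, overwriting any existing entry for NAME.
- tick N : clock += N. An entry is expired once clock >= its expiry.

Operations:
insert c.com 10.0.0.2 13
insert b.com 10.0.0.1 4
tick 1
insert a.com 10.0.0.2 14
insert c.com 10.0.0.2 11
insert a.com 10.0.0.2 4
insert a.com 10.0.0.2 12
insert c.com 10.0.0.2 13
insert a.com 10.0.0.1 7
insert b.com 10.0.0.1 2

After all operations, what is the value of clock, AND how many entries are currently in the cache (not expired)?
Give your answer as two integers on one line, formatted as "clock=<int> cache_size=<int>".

Answer: clock=1 cache_size=3

Derivation:
Op 1: insert c.com -> 10.0.0.2 (expiry=0+13=13). clock=0
Op 2: insert b.com -> 10.0.0.1 (expiry=0+4=4). clock=0
Op 3: tick 1 -> clock=1.
Op 4: insert a.com -> 10.0.0.2 (expiry=1+14=15). clock=1
Op 5: insert c.com -> 10.0.0.2 (expiry=1+11=12). clock=1
Op 6: insert a.com -> 10.0.0.2 (expiry=1+4=5). clock=1
Op 7: insert a.com -> 10.0.0.2 (expiry=1+12=13). clock=1
Op 8: insert c.com -> 10.0.0.2 (expiry=1+13=14). clock=1
Op 9: insert a.com -> 10.0.0.1 (expiry=1+7=8). clock=1
Op 10: insert b.com -> 10.0.0.1 (expiry=1+2=3). clock=1
Final clock = 1
Final cache (unexpired): {a.com,b.com,c.com} -> size=3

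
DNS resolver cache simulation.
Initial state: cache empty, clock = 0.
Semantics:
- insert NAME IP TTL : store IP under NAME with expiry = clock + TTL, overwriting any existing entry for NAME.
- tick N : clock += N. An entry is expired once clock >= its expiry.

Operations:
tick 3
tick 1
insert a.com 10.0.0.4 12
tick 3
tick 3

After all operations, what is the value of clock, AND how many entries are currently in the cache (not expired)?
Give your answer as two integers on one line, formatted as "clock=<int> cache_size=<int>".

Op 1: tick 3 -> clock=3.
Op 2: tick 1 -> clock=4.
Op 3: insert a.com -> 10.0.0.4 (expiry=4+12=16). clock=4
Op 4: tick 3 -> clock=7.
Op 5: tick 3 -> clock=10.
Final clock = 10
Final cache (unexpired): {a.com} -> size=1

Answer: clock=10 cache_size=1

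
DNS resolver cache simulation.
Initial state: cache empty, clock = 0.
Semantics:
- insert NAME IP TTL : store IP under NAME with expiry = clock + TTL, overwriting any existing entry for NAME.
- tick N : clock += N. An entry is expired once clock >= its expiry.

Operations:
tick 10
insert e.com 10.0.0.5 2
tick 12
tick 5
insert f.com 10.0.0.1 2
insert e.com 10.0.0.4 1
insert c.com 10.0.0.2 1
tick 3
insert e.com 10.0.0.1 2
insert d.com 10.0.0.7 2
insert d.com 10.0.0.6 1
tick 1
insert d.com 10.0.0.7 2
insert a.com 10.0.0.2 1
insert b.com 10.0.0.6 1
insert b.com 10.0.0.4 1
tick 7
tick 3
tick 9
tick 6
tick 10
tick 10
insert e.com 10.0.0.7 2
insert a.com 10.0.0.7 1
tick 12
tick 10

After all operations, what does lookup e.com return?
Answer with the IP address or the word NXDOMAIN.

Op 1: tick 10 -> clock=10.
Op 2: insert e.com -> 10.0.0.5 (expiry=10+2=12). clock=10
Op 3: tick 12 -> clock=22. purged={e.com}
Op 4: tick 5 -> clock=27.
Op 5: insert f.com -> 10.0.0.1 (expiry=27+2=29). clock=27
Op 6: insert e.com -> 10.0.0.4 (expiry=27+1=28). clock=27
Op 7: insert c.com -> 10.0.0.2 (expiry=27+1=28). clock=27
Op 8: tick 3 -> clock=30. purged={c.com,e.com,f.com}
Op 9: insert e.com -> 10.0.0.1 (expiry=30+2=32). clock=30
Op 10: insert d.com -> 10.0.0.7 (expiry=30+2=32). clock=30
Op 11: insert d.com -> 10.0.0.6 (expiry=30+1=31). clock=30
Op 12: tick 1 -> clock=31. purged={d.com}
Op 13: insert d.com -> 10.0.0.7 (expiry=31+2=33). clock=31
Op 14: insert a.com -> 10.0.0.2 (expiry=31+1=32). clock=31
Op 15: insert b.com -> 10.0.0.6 (expiry=31+1=32). clock=31
Op 16: insert b.com -> 10.0.0.4 (expiry=31+1=32). clock=31
Op 17: tick 7 -> clock=38. purged={a.com,b.com,d.com,e.com}
Op 18: tick 3 -> clock=41.
Op 19: tick 9 -> clock=50.
Op 20: tick 6 -> clock=56.
Op 21: tick 10 -> clock=66.
Op 22: tick 10 -> clock=76.
Op 23: insert e.com -> 10.0.0.7 (expiry=76+2=78). clock=76
Op 24: insert a.com -> 10.0.0.7 (expiry=76+1=77). clock=76
Op 25: tick 12 -> clock=88. purged={a.com,e.com}
Op 26: tick 10 -> clock=98.
lookup e.com: not in cache (expired or never inserted)

Answer: NXDOMAIN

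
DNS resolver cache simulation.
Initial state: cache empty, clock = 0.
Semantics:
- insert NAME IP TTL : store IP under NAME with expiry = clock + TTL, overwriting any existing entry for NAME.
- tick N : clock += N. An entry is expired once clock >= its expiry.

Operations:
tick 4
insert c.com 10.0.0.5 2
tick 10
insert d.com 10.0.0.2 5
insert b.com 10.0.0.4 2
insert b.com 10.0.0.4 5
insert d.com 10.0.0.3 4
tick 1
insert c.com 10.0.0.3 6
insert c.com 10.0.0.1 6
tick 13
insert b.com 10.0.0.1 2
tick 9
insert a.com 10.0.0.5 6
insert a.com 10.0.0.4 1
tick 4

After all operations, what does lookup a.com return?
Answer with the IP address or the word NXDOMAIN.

Op 1: tick 4 -> clock=4.
Op 2: insert c.com -> 10.0.0.5 (expiry=4+2=6). clock=4
Op 3: tick 10 -> clock=14. purged={c.com}
Op 4: insert d.com -> 10.0.0.2 (expiry=14+5=19). clock=14
Op 5: insert b.com -> 10.0.0.4 (expiry=14+2=16). clock=14
Op 6: insert b.com -> 10.0.0.4 (expiry=14+5=19). clock=14
Op 7: insert d.com -> 10.0.0.3 (expiry=14+4=18). clock=14
Op 8: tick 1 -> clock=15.
Op 9: insert c.com -> 10.0.0.3 (expiry=15+6=21). clock=15
Op 10: insert c.com -> 10.0.0.1 (expiry=15+6=21). clock=15
Op 11: tick 13 -> clock=28. purged={b.com,c.com,d.com}
Op 12: insert b.com -> 10.0.0.1 (expiry=28+2=30). clock=28
Op 13: tick 9 -> clock=37. purged={b.com}
Op 14: insert a.com -> 10.0.0.5 (expiry=37+6=43). clock=37
Op 15: insert a.com -> 10.0.0.4 (expiry=37+1=38). clock=37
Op 16: tick 4 -> clock=41. purged={a.com}
lookup a.com: not in cache (expired or never inserted)

Answer: NXDOMAIN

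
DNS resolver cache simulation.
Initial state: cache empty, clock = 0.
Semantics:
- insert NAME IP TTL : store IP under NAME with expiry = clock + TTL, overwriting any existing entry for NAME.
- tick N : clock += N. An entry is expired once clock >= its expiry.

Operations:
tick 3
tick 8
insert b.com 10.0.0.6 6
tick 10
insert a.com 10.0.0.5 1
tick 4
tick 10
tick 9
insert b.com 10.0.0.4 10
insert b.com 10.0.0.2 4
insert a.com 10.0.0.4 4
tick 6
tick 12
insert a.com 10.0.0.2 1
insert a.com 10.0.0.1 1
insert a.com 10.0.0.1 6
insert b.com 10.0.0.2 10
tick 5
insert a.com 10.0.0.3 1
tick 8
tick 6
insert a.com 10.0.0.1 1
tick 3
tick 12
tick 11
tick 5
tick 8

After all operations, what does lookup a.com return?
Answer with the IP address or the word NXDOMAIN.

Op 1: tick 3 -> clock=3.
Op 2: tick 8 -> clock=11.
Op 3: insert b.com -> 10.0.0.6 (expiry=11+6=17). clock=11
Op 4: tick 10 -> clock=21. purged={b.com}
Op 5: insert a.com -> 10.0.0.5 (expiry=21+1=22). clock=21
Op 6: tick 4 -> clock=25. purged={a.com}
Op 7: tick 10 -> clock=35.
Op 8: tick 9 -> clock=44.
Op 9: insert b.com -> 10.0.0.4 (expiry=44+10=54). clock=44
Op 10: insert b.com -> 10.0.0.2 (expiry=44+4=48). clock=44
Op 11: insert a.com -> 10.0.0.4 (expiry=44+4=48). clock=44
Op 12: tick 6 -> clock=50. purged={a.com,b.com}
Op 13: tick 12 -> clock=62.
Op 14: insert a.com -> 10.0.0.2 (expiry=62+1=63). clock=62
Op 15: insert a.com -> 10.0.0.1 (expiry=62+1=63). clock=62
Op 16: insert a.com -> 10.0.0.1 (expiry=62+6=68). clock=62
Op 17: insert b.com -> 10.0.0.2 (expiry=62+10=72). clock=62
Op 18: tick 5 -> clock=67.
Op 19: insert a.com -> 10.0.0.3 (expiry=67+1=68). clock=67
Op 20: tick 8 -> clock=75. purged={a.com,b.com}
Op 21: tick 6 -> clock=81.
Op 22: insert a.com -> 10.0.0.1 (expiry=81+1=82). clock=81
Op 23: tick 3 -> clock=84. purged={a.com}
Op 24: tick 12 -> clock=96.
Op 25: tick 11 -> clock=107.
Op 26: tick 5 -> clock=112.
Op 27: tick 8 -> clock=120.
lookup a.com: not in cache (expired or never inserted)

Answer: NXDOMAIN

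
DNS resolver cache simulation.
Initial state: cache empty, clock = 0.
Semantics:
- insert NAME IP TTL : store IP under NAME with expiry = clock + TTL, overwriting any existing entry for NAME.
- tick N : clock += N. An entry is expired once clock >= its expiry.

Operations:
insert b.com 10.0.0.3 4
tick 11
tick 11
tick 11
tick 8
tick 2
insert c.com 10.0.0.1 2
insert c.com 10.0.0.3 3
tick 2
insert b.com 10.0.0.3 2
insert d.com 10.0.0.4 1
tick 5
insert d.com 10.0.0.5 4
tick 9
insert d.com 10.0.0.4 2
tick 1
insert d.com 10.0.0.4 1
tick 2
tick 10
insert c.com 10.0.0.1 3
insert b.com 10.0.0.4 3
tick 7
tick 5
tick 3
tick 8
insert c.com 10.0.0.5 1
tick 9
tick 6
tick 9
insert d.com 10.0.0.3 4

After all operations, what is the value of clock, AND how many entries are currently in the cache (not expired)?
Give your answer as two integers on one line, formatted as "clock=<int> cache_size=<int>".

Op 1: insert b.com -> 10.0.0.3 (expiry=0+4=4). clock=0
Op 2: tick 11 -> clock=11. purged={b.com}
Op 3: tick 11 -> clock=22.
Op 4: tick 11 -> clock=33.
Op 5: tick 8 -> clock=41.
Op 6: tick 2 -> clock=43.
Op 7: insert c.com -> 10.0.0.1 (expiry=43+2=45). clock=43
Op 8: insert c.com -> 10.0.0.3 (expiry=43+3=46). clock=43
Op 9: tick 2 -> clock=45.
Op 10: insert b.com -> 10.0.0.3 (expiry=45+2=47). clock=45
Op 11: insert d.com -> 10.0.0.4 (expiry=45+1=46). clock=45
Op 12: tick 5 -> clock=50. purged={b.com,c.com,d.com}
Op 13: insert d.com -> 10.0.0.5 (expiry=50+4=54). clock=50
Op 14: tick 9 -> clock=59. purged={d.com}
Op 15: insert d.com -> 10.0.0.4 (expiry=59+2=61). clock=59
Op 16: tick 1 -> clock=60.
Op 17: insert d.com -> 10.0.0.4 (expiry=60+1=61). clock=60
Op 18: tick 2 -> clock=62. purged={d.com}
Op 19: tick 10 -> clock=72.
Op 20: insert c.com -> 10.0.0.1 (expiry=72+3=75). clock=72
Op 21: insert b.com -> 10.0.0.4 (expiry=72+3=75). clock=72
Op 22: tick 7 -> clock=79. purged={b.com,c.com}
Op 23: tick 5 -> clock=84.
Op 24: tick 3 -> clock=87.
Op 25: tick 8 -> clock=95.
Op 26: insert c.com -> 10.0.0.5 (expiry=95+1=96). clock=95
Op 27: tick 9 -> clock=104. purged={c.com}
Op 28: tick 6 -> clock=110.
Op 29: tick 9 -> clock=119.
Op 30: insert d.com -> 10.0.0.3 (expiry=119+4=123). clock=119
Final clock = 119
Final cache (unexpired): {d.com} -> size=1

Answer: clock=119 cache_size=1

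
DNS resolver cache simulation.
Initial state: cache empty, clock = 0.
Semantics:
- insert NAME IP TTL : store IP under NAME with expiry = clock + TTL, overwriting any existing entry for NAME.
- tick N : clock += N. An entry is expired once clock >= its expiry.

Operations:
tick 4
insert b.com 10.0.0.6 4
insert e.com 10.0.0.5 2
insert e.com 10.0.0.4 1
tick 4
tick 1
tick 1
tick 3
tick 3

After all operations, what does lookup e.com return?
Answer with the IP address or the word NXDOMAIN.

Op 1: tick 4 -> clock=4.
Op 2: insert b.com -> 10.0.0.6 (expiry=4+4=8). clock=4
Op 3: insert e.com -> 10.0.0.5 (expiry=4+2=6). clock=4
Op 4: insert e.com -> 10.0.0.4 (expiry=4+1=5). clock=4
Op 5: tick 4 -> clock=8. purged={b.com,e.com}
Op 6: tick 1 -> clock=9.
Op 7: tick 1 -> clock=10.
Op 8: tick 3 -> clock=13.
Op 9: tick 3 -> clock=16.
lookup e.com: not in cache (expired or never inserted)

Answer: NXDOMAIN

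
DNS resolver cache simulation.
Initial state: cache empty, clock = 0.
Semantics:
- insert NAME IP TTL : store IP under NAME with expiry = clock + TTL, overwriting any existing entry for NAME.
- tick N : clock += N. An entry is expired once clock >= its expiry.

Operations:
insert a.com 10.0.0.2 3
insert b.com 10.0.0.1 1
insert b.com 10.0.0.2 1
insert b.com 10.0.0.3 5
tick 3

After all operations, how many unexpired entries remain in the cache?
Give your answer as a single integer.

Answer: 1

Derivation:
Op 1: insert a.com -> 10.0.0.2 (expiry=0+3=3). clock=0
Op 2: insert b.com -> 10.0.0.1 (expiry=0+1=1). clock=0
Op 3: insert b.com -> 10.0.0.2 (expiry=0+1=1). clock=0
Op 4: insert b.com -> 10.0.0.3 (expiry=0+5=5). clock=0
Op 5: tick 3 -> clock=3. purged={a.com}
Final cache (unexpired): {b.com} -> size=1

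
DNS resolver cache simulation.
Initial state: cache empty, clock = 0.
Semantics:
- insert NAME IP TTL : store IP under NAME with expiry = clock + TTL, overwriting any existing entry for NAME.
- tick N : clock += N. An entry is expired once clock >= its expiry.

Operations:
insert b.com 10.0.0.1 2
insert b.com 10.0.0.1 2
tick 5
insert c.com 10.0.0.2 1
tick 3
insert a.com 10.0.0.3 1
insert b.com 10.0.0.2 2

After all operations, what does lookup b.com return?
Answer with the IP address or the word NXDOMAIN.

Answer: 10.0.0.2

Derivation:
Op 1: insert b.com -> 10.0.0.1 (expiry=0+2=2). clock=0
Op 2: insert b.com -> 10.0.0.1 (expiry=0+2=2). clock=0
Op 3: tick 5 -> clock=5. purged={b.com}
Op 4: insert c.com -> 10.0.0.2 (expiry=5+1=6). clock=5
Op 5: tick 3 -> clock=8. purged={c.com}
Op 6: insert a.com -> 10.0.0.3 (expiry=8+1=9). clock=8
Op 7: insert b.com -> 10.0.0.2 (expiry=8+2=10). clock=8
lookup b.com: present, ip=10.0.0.2 expiry=10 > clock=8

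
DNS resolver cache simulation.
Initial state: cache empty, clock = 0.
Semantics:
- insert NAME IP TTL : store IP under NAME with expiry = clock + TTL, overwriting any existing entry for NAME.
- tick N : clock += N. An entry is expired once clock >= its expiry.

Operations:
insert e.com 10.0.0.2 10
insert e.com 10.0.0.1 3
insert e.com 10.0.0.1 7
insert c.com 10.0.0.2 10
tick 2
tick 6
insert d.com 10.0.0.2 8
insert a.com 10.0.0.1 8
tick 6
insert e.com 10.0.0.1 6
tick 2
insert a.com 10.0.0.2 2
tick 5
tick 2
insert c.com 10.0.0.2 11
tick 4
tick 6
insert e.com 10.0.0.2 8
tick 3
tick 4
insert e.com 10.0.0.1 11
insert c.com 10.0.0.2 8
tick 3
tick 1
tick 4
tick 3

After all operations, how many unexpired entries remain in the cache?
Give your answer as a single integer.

Op 1: insert e.com -> 10.0.0.2 (expiry=0+10=10). clock=0
Op 2: insert e.com -> 10.0.0.1 (expiry=0+3=3). clock=0
Op 3: insert e.com -> 10.0.0.1 (expiry=0+7=7). clock=0
Op 4: insert c.com -> 10.0.0.2 (expiry=0+10=10). clock=0
Op 5: tick 2 -> clock=2.
Op 6: tick 6 -> clock=8. purged={e.com}
Op 7: insert d.com -> 10.0.0.2 (expiry=8+8=16). clock=8
Op 8: insert a.com -> 10.0.0.1 (expiry=8+8=16). clock=8
Op 9: tick 6 -> clock=14. purged={c.com}
Op 10: insert e.com -> 10.0.0.1 (expiry=14+6=20). clock=14
Op 11: tick 2 -> clock=16. purged={a.com,d.com}
Op 12: insert a.com -> 10.0.0.2 (expiry=16+2=18). clock=16
Op 13: tick 5 -> clock=21. purged={a.com,e.com}
Op 14: tick 2 -> clock=23.
Op 15: insert c.com -> 10.0.0.2 (expiry=23+11=34). clock=23
Op 16: tick 4 -> clock=27.
Op 17: tick 6 -> clock=33.
Op 18: insert e.com -> 10.0.0.2 (expiry=33+8=41). clock=33
Op 19: tick 3 -> clock=36. purged={c.com}
Op 20: tick 4 -> clock=40.
Op 21: insert e.com -> 10.0.0.1 (expiry=40+11=51). clock=40
Op 22: insert c.com -> 10.0.0.2 (expiry=40+8=48). clock=40
Op 23: tick 3 -> clock=43.
Op 24: tick 1 -> clock=44.
Op 25: tick 4 -> clock=48. purged={c.com}
Op 26: tick 3 -> clock=51. purged={e.com}
Final cache (unexpired): {} -> size=0

Answer: 0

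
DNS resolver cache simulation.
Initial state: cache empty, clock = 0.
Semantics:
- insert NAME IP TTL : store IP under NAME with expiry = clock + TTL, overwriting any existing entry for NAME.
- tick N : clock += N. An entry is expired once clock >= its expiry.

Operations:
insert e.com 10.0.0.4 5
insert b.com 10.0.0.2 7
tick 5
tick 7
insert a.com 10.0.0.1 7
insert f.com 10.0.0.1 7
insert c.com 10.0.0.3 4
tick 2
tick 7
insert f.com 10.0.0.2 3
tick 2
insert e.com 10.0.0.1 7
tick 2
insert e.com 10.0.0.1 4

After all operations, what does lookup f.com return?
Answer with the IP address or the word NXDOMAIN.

Answer: NXDOMAIN

Derivation:
Op 1: insert e.com -> 10.0.0.4 (expiry=0+5=5). clock=0
Op 2: insert b.com -> 10.0.0.2 (expiry=0+7=7). clock=0
Op 3: tick 5 -> clock=5. purged={e.com}
Op 4: tick 7 -> clock=12. purged={b.com}
Op 5: insert a.com -> 10.0.0.1 (expiry=12+7=19). clock=12
Op 6: insert f.com -> 10.0.0.1 (expiry=12+7=19). clock=12
Op 7: insert c.com -> 10.0.0.3 (expiry=12+4=16). clock=12
Op 8: tick 2 -> clock=14.
Op 9: tick 7 -> clock=21. purged={a.com,c.com,f.com}
Op 10: insert f.com -> 10.0.0.2 (expiry=21+3=24). clock=21
Op 11: tick 2 -> clock=23.
Op 12: insert e.com -> 10.0.0.1 (expiry=23+7=30). clock=23
Op 13: tick 2 -> clock=25. purged={f.com}
Op 14: insert e.com -> 10.0.0.1 (expiry=25+4=29). clock=25
lookup f.com: not in cache (expired or never inserted)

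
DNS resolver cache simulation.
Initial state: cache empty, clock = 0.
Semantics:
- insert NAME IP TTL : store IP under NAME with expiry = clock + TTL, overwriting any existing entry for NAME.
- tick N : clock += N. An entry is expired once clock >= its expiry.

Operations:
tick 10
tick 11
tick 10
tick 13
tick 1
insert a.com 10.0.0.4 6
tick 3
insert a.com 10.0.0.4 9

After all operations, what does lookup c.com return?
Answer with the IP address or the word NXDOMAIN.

Op 1: tick 10 -> clock=10.
Op 2: tick 11 -> clock=21.
Op 3: tick 10 -> clock=31.
Op 4: tick 13 -> clock=44.
Op 5: tick 1 -> clock=45.
Op 6: insert a.com -> 10.0.0.4 (expiry=45+6=51). clock=45
Op 7: tick 3 -> clock=48.
Op 8: insert a.com -> 10.0.0.4 (expiry=48+9=57). clock=48
lookup c.com: not in cache (expired or never inserted)

Answer: NXDOMAIN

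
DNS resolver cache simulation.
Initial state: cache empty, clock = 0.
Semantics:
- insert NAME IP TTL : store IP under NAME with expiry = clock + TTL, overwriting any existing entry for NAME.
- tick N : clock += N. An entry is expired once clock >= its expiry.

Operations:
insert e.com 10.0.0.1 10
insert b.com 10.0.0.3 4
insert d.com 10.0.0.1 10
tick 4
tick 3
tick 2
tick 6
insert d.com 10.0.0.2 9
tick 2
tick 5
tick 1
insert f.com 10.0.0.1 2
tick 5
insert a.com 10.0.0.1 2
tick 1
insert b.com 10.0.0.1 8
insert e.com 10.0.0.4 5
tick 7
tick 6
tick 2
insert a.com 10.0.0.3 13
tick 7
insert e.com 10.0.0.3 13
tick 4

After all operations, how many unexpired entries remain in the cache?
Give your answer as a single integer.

Answer: 2

Derivation:
Op 1: insert e.com -> 10.0.0.1 (expiry=0+10=10). clock=0
Op 2: insert b.com -> 10.0.0.3 (expiry=0+4=4). clock=0
Op 3: insert d.com -> 10.0.0.1 (expiry=0+10=10). clock=0
Op 4: tick 4 -> clock=4. purged={b.com}
Op 5: tick 3 -> clock=7.
Op 6: tick 2 -> clock=9.
Op 7: tick 6 -> clock=15. purged={d.com,e.com}
Op 8: insert d.com -> 10.0.0.2 (expiry=15+9=24). clock=15
Op 9: tick 2 -> clock=17.
Op 10: tick 5 -> clock=22.
Op 11: tick 1 -> clock=23.
Op 12: insert f.com -> 10.0.0.1 (expiry=23+2=25). clock=23
Op 13: tick 5 -> clock=28. purged={d.com,f.com}
Op 14: insert a.com -> 10.0.0.1 (expiry=28+2=30). clock=28
Op 15: tick 1 -> clock=29.
Op 16: insert b.com -> 10.0.0.1 (expiry=29+8=37). clock=29
Op 17: insert e.com -> 10.0.0.4 (expiry=29+5=34). clock=29
Op 18: tick 7 -> clock=36. purged={a.com,e.com}
Op 19: tick 6 -> clock=42. purged={b.com}
Op 20: tick 2 -> clock=44.
Op 21: insert a.com -> 10.0.0.3 (expiry=44+13=57). clock=44
Op 22: tick 7 -> clock=51.
Op 23: insert e.com -> 10.0.0.3 (expiry=51+13=64). clock=51
Op 24: tick 4 -> clock=55.
Final cache (unexpired): {a.com,e.com} -> size=2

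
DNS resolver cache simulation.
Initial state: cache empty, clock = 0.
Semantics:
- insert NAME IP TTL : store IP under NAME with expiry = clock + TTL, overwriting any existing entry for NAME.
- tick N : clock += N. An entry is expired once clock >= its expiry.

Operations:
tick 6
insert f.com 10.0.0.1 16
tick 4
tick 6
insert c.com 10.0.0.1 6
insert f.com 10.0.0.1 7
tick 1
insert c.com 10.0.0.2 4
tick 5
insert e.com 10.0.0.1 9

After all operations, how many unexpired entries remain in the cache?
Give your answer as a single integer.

Op 1: tick 6 -> clock=6.
Op 2: insert f.com -> 10.0.0.1 (expiry=6+16=22). clock=6
Op 3: tick 4 -> clock=10.
Op 4: tick 6 -> clock=16.
Op 5: insert c.com -> 10.0.0.1 (expiry=16+6=22). clock=16
Op 6: insert f.com -> 10.0.0.1 (expiry=16+7=23). clock=16
Op 7: tick 1 -> clock=17.
Op 8: insert c.com -> 10.0.0.2 (expiry=17+4=21). clock=17
Op 9: tick 5 -> clock=22. purged={c.com}
Op 10: insert e.com -> 10.0.0.1 (expiry=22+9=31). clock=22
Final cache (unexpired): {e.com,f.com} -> size=2

Answer: 2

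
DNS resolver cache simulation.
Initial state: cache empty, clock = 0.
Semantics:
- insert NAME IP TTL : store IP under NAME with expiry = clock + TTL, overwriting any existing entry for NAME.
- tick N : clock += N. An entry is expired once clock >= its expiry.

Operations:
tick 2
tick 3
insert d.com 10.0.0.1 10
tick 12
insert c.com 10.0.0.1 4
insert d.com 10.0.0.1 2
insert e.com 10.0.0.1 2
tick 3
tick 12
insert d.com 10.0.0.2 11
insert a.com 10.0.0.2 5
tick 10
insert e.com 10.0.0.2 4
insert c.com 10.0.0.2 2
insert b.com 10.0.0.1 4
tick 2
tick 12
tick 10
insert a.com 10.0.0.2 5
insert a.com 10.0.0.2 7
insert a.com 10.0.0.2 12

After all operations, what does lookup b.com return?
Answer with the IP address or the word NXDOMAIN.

Op 1: tick 2 -> clock=2.
Op 2: tick 3 -> clock=5.
Op 3: insert d.com -> 10.0.0.1 (expiry=5+10=15). clock=5
Op 4: tick 12 -> clock=17. purged={d.com}
Op 5: insert c.com -> 10.0.0.1 (expiry=17+4=21). clock=17
Op 6: insert d.com -> 10.0.0.1 (expiry=17+2=19). clock=17
Op 7: insert e.com -> 10.0.0.1 (expiry=17+2=19). clock=17
Op 8: tick 3 -> clock=20. purged={d.com,e.com}
Op 9: tick 12 -> clock=32. purged={c.com}
Op 10: insert d.com -> 10.0.0.2 (expiry=32+11=43). clock=32
Op 11: insert a.com -> 10.0.0.2 (expiry=32+5=37). clock=32
Op 12: tick 10 -> clock=42. purged={a.com}
Op 13: insert e.com -> 10.0.0.2 (expiry=42+4=46). clock=42
Op 14: insert c.com -> 10.0.0.2 (expiry=42+2=44). clock=42
Op 15: insert b.com -> 10.0.0.1 (expiry=42+4=46). clock=42
Op 16: tick 2 -> clock=44. purged={c.com,d.com}
Op 17: tick 12 -> clock=56. purged={b.com,e.com}
Op 18: tick 10 -> clock=66.
Op 19: insert a.com -> 10.0.0.2 (expiry=66+5=71). clock=66
Op 20: insert a.com -> 10.0.0.2 (expiry=66+7=73). clock=66
Op 21: insert a.com -> 10.0.0.2 (expiry=66+12=78). clock=66
lookup b.com: not in cache (expired or never inserted)

Answer: NXDOMAIN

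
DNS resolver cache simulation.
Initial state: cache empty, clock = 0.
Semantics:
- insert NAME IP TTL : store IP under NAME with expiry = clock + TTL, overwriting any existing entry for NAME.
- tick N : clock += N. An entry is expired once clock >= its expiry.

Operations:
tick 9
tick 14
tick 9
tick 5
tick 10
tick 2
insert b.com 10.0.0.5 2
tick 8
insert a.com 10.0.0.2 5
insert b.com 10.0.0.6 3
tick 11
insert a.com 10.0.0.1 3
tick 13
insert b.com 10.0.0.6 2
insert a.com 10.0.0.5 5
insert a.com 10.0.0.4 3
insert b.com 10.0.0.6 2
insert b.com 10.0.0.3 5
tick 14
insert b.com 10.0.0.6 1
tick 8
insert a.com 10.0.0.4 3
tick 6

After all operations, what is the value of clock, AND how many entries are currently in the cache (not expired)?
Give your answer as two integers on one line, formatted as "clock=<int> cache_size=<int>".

Answer: clock=109 cache_size=0

Derivation:
Op 1: tick 9 -> clock=9.
Op 2: tick 14 -> clock=23.
Op 3: tick 9 -> clock=32.
Op 4: tick 5 -> clock=37.
Op 5: tick 10 -> clock=47.
Op 6: tick 2 -> clock=49.
Op 7: insert b.com -> 10.0.0.5 (expiry=49+2=51). clock=49
Op 8: tick 8 -> clock=57. purged={b.com}
Op 9: insert a.com -> 10.0.0.2 (expiry=57+5=62). clock=57
Op 10: insert b.com -> 10.0.0.6 (expiry=57+3=60). clock=57
Op 11: tick 11 -> clock=68. purged={a.com,b.com}
Op 12: insert a.com -> 10.0.0.1 (expiry=68+3=71). clock=68
Op 13: tick 13 -> clock=81. purged={a.com}
Op 14: insert b.com -> 10.0.0.6 (expiry=81+2=83). clock=81
Op 15: insert a.com -> 10.0.0.5 (expiry=81+5=86). clock=81
Op 16: insert a.com -> 10.0.0.4 (expiry=81+3=84). clock=81
Op 17: insert b.com -> 10.0.0.6 (expiry=81+2=83). clock=81
Op 18: insert b.com -> 10.0.0.3 (expiry=81+5=86). clock=81
Op 19: tick 14 -> clock=95. purged={a.com,b.com}
Op 20: insert b.com -> 10.0.0.6 (expiry=95+1=96). clock=95
Op 21: tick 8 -> clock=103. purged={b.com}
Op 22: insert a.com -> 10.0.0.4 (expiry=103+3=106). clock=103
Op 23: tick 6 -> clock=109. purged={a.com}
Final clock = 109
Final cache (unexpired): {} -> size=0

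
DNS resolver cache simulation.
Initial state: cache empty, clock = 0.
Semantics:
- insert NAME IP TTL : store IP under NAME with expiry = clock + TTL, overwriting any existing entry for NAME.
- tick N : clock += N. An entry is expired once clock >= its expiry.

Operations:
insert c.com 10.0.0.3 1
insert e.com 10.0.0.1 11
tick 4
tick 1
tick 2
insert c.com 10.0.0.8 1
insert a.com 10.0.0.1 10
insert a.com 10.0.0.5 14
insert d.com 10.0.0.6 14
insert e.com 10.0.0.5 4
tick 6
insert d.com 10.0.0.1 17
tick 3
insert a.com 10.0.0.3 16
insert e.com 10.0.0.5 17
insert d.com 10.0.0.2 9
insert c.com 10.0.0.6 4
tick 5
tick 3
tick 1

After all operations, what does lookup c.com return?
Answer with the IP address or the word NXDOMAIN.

Op 1: insert c.com -> 10.0.0.3 (expiry=0+1=1). clock=0
Op 2: insert e.com -> 10.0.0.1 (expiry=0+11=11). clock=0
Op 3: tick 4 -> clock=4. purged={c.com}
Op 4: tick 1 -> clock=5.
Op 5: tick 2 -> clock=7.
Op 6: insert c.com -> 10.0.0.8 (expiry=7+1=8). clock=7
Op 7: insert a.com -> 10.0.0.1 (expiry=7+10=17). clock=7
Op 8: insert a.com -> 10.0.0.5 (expiry=7+14=21). clock=7
Op 9: insert d.com -> 10.0.0.6 (expiry=7+14=21). clock=7
Op 10: insert e.com -> 10.0.0.5 (expiry=7+4=11). clock=7
Op 11: tick 6 -> clock=13. purged={c.com,e.com}
Op 12: insert d.com -> 10.0.0.1 (expiry=13+17=30). clock=13
Op 13: tick 3 -> clock=16.
Op 14: insert a.com -> 10.0.0.3 (expiry=16+16=32). clock=16
Op 15: insert e.com -> 10.0.0.5 (expiry=16+17=33). clock=16
Op 16: insert d.com -> 10.0.0.2 (expiry=16+9=25). clock=16
Op 17: insert c.com -> 10.0.0.6 (expiry=16+4=20). clock=16
Op 18: tick 5 -> clock=21. purged={c.com}
Op 19: tick 3 -> clock=24.
Op 20: tick 1 -> clock=25. purged={d.com}
lookup c.com: not in cache (expired or never inserted)

Answer: NXDOMAIN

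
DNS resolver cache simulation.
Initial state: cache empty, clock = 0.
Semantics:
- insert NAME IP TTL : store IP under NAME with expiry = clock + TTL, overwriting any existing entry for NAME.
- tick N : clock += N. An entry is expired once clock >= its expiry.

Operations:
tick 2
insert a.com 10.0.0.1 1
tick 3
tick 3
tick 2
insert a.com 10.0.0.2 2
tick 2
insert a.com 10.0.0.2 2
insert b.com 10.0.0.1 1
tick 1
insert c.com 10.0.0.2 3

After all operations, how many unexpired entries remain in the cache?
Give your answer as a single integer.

Answer: 2

Derivation:
Op 1: tick 2 -> clock=2.
Op 2: insert a.com -> 10.0.0.1 (expiry=2+1=3). clock=2
Op 3: tick 3 -> clock=5. purged={a.com}
Op 4: tick 3 -> clock=8.
Op 5: tick 2 -> clock=10.
Op 6: insert a.com -> 10.0.0.2 (expiry=10+2=12). clock=10
Op 7: tick 2 -> clock=12. purged={a.com}
Op 8: insert a.com -> 10.0.0.2 (expiry=12+2=14). clock=12
Op 9: insert b.com -> 10.0.0.1 (expiry=12+1=13). clock=12
Op 10: tick 1 -> clock=13. purged={b.com}
Op 11: insert c.com -> 10.0.0.2 (expiry=13+3=16). clock=13
Final cache (unexpired): {a.com,c.com} -> size=2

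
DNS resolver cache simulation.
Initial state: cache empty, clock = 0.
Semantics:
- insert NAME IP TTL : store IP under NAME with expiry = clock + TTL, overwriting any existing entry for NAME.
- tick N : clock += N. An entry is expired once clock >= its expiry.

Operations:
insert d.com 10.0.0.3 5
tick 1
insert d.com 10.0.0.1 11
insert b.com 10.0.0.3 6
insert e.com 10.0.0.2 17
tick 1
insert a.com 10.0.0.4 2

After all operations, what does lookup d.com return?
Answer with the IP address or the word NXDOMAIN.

Op 1: insert d.com -> 10.0.0.3 (expiry=0+5=5). clock=0
Op 2: tick 1 -> clock=1.
Op 3: insert d.com -> 10.0.0.1 (expiry=1+11=12). clock=1
Op 4: insert b.com -> 10.0.0.3 (expiry=1+6=7). clock=1
Op 5: insert e.com -> 10.0.0.2 (expiry=1+17=18). clock=1
Op 6: tick 1 -> clock=2.
Op 7: insert a.com -> 10.0.0.4 (expiry=2+2=4). clock=2
lookup d.com: present, ip=10.0.0.1 expiry=12 > clock=2

Answer: 10.0.0.1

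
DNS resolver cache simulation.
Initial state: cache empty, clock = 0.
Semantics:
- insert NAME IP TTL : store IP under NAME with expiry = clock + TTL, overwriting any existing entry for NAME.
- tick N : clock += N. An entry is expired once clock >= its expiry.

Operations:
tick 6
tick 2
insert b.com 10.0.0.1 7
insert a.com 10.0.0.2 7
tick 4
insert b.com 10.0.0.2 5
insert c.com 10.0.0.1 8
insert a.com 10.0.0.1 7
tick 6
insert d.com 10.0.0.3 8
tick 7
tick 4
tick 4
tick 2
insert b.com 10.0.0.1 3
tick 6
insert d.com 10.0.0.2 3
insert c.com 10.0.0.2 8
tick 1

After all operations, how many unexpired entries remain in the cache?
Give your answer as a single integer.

Op 1: tick 6 -> clock=6.
Op 2: tick 2 -> clock=8.
Op 3: insert b.com -> 10.0.0.1 (expiry=8+7=15). clock=8
Op 4: insert a.com -> 10.0.0.2 (expiry=8+7=15). clock=8
Op 5: tick 4 -> clock=12.
Op 6: insert b.com -> 10.0.0.2 (expiry=12+5=17). clock=12
Op 7: insert c.com -> 10.0.0.1 (expiry=12+8=20). clock=12
Op 8: insert a.com -> 10.0.0.1 (expiry=12+7=19). clock=12
Op 9: tick 6 -> clock=18. purged={b.com}
Op 10: insert d.com -> 10.0.0.3 (expiry=18+8=26). clock=18
Op 11: tick 7 -> clock=25. purged={a.com,c.com}
Op 12: tick 4 -> clock=29. purged={d.com}
Op 13: tick 4 -> clock=33.
Op 14: tick 2 -> clock=35.
Op 15: insert b.com -> 10.0.0.1 (expiry=35+3=38). clock=35
Op 16: tick 6 -> clock=41. purged={b.com}
Op 17: insert d.com -> 10.0.0.2 (expiry=41+3=44). clock=41
Op 18: insert c.com -> 10.0.0.2 (expiry=41+8=49). clock=41
Op 19: tick 1 -> clock=42.
Final cache (unexpired): {c.com,d.com} -> size=2

Answer: 2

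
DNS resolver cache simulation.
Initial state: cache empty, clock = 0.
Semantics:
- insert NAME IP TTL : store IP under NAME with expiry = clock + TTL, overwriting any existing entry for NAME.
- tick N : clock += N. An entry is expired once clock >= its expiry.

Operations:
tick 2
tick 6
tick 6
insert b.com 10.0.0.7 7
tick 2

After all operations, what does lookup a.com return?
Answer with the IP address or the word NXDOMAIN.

Answer: NXDOMAIN

Derivation:
Op 1: tick 2 -> clock=2.
Op 2: tick 6 -> clock=8.
Op 3: tick 6 -> clock=14.
Op 4: insert b.com -> 10.0.0.7 (expiry=14+7=21). clock=14
Op 5: tick 2 -> clock=16.
lookup a.com: not in cache (expired or never inserted)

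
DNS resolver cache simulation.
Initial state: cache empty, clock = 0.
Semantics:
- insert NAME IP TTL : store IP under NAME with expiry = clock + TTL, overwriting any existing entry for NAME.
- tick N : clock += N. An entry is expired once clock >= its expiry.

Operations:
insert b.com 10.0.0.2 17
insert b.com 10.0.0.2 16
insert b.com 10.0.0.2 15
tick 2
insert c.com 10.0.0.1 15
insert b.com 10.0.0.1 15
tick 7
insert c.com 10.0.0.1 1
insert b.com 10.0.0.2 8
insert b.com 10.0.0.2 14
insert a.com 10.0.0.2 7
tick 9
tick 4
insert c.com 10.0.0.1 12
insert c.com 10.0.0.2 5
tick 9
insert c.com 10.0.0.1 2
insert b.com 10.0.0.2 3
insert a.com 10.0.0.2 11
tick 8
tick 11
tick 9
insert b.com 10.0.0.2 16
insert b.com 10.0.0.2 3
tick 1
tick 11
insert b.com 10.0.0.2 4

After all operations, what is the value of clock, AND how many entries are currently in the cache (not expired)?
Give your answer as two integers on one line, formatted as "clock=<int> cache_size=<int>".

Op 1: insert b.com -> 10.0.0.2 (expiry=0+17=17). clock=0
Op 2: insert b.com -> 10.0.0.2 (expiry=0+16=16). clock=0
Op 3: insert b.com -> 10.0.0.2 (expiry=0+15=15). clock=0
Op 4: tick 2 -> clock=2.
Op 5: insert c.com -> 10.0.0.1 (expiry=2+15=17). clock=2
Op 6: insert b.com -> 10.0.0.1 (expiry=2+15=17). clock=2
Op 7: tick 7 -> clock=9.
Op 8: insert c.com -> 10.0.0.1 (expiry=9+1=10). clock=9
Op 9: insert b.com -> 10.0.0.2 (expiry=9+8=17). clock=9
Op 10: insert b.com -> 10.0.0.2 (expiry=9+14=23). clock=9
Op 11: insert a.com -> 10.0.0.2 (expiry=9+7=16). clock=9
Op 12: tick 9 -> clock=18. purged={a.com,c.com}
Op 13: tick 4 -> clock=22.
Op 14: insert c.com -> 10.0.0.1 (expiry=22+12=34). clock=22
Op 15: insert c.com -> 10.0.0.2 (expiry=22+5=27). clock=22
Op 16: tick 9 -> clock=31. purged={b.com,c.com}
Op 17: insert c.com -> 10.0.0.1 (expiry=31+2=33). clock=31
Op 18: insert b.com -> 10.0.0.2 (expiry=31+3=34). clock=31
Op 19: insert a.com -> 10.0.0.2 (expiry=31+11=42). clock=31
Op 20: tick 8 -> clock=39. purged={b.com,c.com}
Op 21: tick 11 -> clock=50. purged={a.com}
Op 22: tick 9 -> clock=59.
Op 23: insert b.com -> 10.0.0.2 (expiry=59+16=75). clock=59
Op 24: insert b.com -> 10.0.0.2 (expiry=59+3=62). clock=59
Op 25: tick 1 -> clock=60.
Op 26: tick 11 -> clock=71. purged={b.com}
Op 27: insert b.com -> 10.0.0.2 (expiry=71+4=75). clock=71
Final clock = 71
Final cache (unexpired): {b.com} -> size=1

Answer: clock=71 cache_size=1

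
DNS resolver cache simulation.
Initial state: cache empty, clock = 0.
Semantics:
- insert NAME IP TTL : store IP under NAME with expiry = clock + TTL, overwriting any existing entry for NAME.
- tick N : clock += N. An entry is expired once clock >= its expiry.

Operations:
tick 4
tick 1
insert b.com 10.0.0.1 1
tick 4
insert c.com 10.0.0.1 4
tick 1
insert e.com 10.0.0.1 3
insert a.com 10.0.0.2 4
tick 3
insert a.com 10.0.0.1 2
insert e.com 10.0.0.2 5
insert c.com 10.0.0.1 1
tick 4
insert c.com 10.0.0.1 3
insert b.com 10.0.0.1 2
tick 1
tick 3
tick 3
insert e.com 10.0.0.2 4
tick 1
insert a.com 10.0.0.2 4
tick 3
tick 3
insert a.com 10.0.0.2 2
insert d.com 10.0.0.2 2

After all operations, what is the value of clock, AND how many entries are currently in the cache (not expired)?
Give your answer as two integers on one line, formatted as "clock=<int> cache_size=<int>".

Answer: clock=31 cache_size=2

Derivation:
Op 1: tick 4 -> clock=4.
Op 2: tick 1 -> clock=5.
Op 3: insert b.com -> 10.0.0.1 (expiry=5+1=6). clock=5
Op 4: tick 4 -> clock=9. purged={b.com}
Op 5: insert c.com -> 10.0.0.1 (expiry=9+4=13). clock=9
Op 6: tick 1 -> clock=10.
Op 7: insert e.com -> 10.0.0.1 (expiry=10+3=13). clock=10
Op 8: insert a.com -> 10.0.0.2 (expiry=10+4=14). clock=10
Op 9: tick 3 -> clock=13. purged={c.com,e.com}
Op 10: insert a.com -> 10.0.0.1 (expiry=13+2=15). clock=13
Op 11: insert e.com -> 10.0.0.2 (expiry=13+5=18). clock=13
Op 12: insert c.com -> 10.0.0.1 (expiry=13+1=14). clock=13
Op 13: tick 4 -> clock=17. purged={a.com,c.com}
Op 14: insert c.com -> 10.0.0.1 (expiry=17+3=20). clock=17
Op 15: insert b.com -> 10.0.0.1 (expiry=17+2=19). clock=17
Op 16: tick 1 -> clock=18. purged={e.com}
Op 17: tick 3 -> clock=21. purged={b.com,c.com}
Op 18: tick 3 -> clock=24.
Op 19: insert e.com -> 10.0.0.2 (expiry=24+4=28). clock=24
Op 20: tick 1 -> clock=25.
Op 21: insert a.com -> 10.0.0.2 (expiry=25+4=29). clock=25
Op 22: tick 3 -> clock=28. purged={e.com}
Op 23: tick 3 -> clock=31. purged={a.com}
Op 24: insert a.com -> 10.0.0.2 (expiry=31+2=33). clock=31
Op 25: insert d.com -> 10.0.0.2 (expiry=31+2=33). clock=31
Final clock = 31
Final cache (unexpired): {a.com,d.com} -> size=2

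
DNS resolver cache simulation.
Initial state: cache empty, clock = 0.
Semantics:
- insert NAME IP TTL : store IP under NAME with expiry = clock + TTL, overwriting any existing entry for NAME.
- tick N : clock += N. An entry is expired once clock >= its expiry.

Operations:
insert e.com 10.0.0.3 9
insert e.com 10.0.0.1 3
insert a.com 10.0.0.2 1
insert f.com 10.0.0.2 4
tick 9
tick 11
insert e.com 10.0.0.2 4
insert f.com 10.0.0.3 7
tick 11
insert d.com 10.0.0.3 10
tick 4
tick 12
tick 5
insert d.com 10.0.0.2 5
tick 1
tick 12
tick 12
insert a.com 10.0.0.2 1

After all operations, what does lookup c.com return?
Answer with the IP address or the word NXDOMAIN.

Answer: NXDOMAIN

Derivation:
Op 1: insert e.com -> 10.0.0.3 (expiry=0+9=9). clock=0
Op 2: insert e.com -> 10.0.0.1 (expiry=0+3=3). clock=0
Op 3: insert a.com -> 10.0.0.2 (expiry=0+1=1). clock=0
Op 4: insert f.com -> 10.0.0.2 (expiry=0+4=4). clock=0
Op 5: tick 9 -> clock=9. purged={a.com,e.com,f.com}
Op 6: tick 11 -> clock=20.
Op 7: insert e.com -> 10.0.0.2 (expiry=20+4=24). clock=20
Op 8: insert f.com -> 10.0.0.3 (expiry=20+7=27). clock=20
Op 9: tick 11 -> clock=31. purged={e.com,f.com}
Op 10: insert d.com -> 10.0.0.3 (expiry=31+10=41). clock=31
Op 11: tick 4 -> clock=35.
Op 12: tick 12 -> clock=47. purged={d.com}
Op 13: tick 5 -> clock=52.
Op 14: insert d.com -> 10.0.0.2 (expiry=52+5=57). clock=52
Op 15: tick 1 -> clock=53.
Op 16: tick 12 -> clock=65. purged={d.com}
Op 17: tick 12 -> clock=77.
Op 18: insert a.com -> 10.0.0.2 (expiry=77+1=78). clock=77
lookup c.com: not in cache (expired or never inserted)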